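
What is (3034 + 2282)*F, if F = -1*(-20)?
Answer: 106320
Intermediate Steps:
F = 20
(3034 + 2282)*F = (3034 + 2282)*20 = 5316*20 = 106320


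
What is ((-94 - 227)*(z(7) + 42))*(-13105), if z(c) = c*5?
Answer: 323916285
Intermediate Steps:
z(c) = 5*c
((-94 - 227)*(z(7) + 42))*(-13105) = ((-94 - 227)*(5*7 + 42))*(-13105) = -321*(35 + 42)*(-13105) = -321*77*(-13105) = -24717*(-13105) = 323916285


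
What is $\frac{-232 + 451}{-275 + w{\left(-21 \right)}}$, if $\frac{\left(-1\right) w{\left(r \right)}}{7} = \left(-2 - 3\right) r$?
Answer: $- \frac{219}{1010} \approx -0.21683$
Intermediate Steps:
$w{\left(r \right)} = 35 r$ ($w{\left(r \right)} = - 7 \left(-2 - 3\right) r = - 7 \left(- 5 r\right) = 35 r$)
$\frac{-232 + 451}{-275 + w{\left(-21 \right)}} = \frac{-232 + 451}{-275 + 35 \left(-21\right)} = \frac{219}{-275 - 735} = \frac{219}{-1010} = 219 \left(- \frac{1}{1010}\right) = - \frac{219}{1010}$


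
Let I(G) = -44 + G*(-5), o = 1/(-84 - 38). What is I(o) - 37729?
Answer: -4608301/122 ≈ -37773.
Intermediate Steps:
o = -1/122 (o = 1/(-122) = -1/122 ≈ -0.0081967)
I(G) = -44 - 5*G
I(o) - 37729 = (-44 - 5*(-1/122)) - 37729 = (-44 + 5/122) - 37729 = -5363/122 - 37729 = -4608301/122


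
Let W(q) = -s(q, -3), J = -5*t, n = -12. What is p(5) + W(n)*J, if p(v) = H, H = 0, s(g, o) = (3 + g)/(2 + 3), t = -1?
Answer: 9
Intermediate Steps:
J = 5 (J = -5*(-1) = 5)
s(g, o) = ⅗ + g/5 (s(g, o) = (3 + g)/5 = (3 + g)*(⅕) = ⅗ + g/5)
W(q) = -⅗ - q/5 (W(q) = -(⅗ + q/5) = -⅗ - q/5)
p(v) = 0
p(5) + W(n)*J = 0 + (-⅗ - ⅕*(-12))*5 = 0 + (-⅗ + 12/5)*5 = 0 + (9/5)*5 = 0 + 9 = 9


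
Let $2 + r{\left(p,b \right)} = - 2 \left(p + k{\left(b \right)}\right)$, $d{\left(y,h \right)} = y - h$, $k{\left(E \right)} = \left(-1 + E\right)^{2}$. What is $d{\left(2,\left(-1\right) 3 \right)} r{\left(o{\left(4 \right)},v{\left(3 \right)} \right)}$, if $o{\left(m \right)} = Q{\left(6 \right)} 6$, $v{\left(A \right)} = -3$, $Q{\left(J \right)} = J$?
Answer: $-530$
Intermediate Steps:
$o{\left(m \right)} = 36$ ($o{\left(m \right)} = 6 \cdot 6 = 36$)
$r{\left(p,b \right)} = -2 - 2 p - 2 \left(-1 + b\right)^{2}$ ($r{\left(p,b \right)} = -2 - 2 \left(p + \left(-1 + b\right)^{2}\right) = -2 - \left(2 p + 2 \left(-1 + b\right)^{2}\right) = -2 - 2 p - 2 \left(-1 + b\right)^{2}$)
$d{\left(2,\left(-1\right) 3 \right)} r{\left(o{\left(4 \right)},v{\left(3 \right)} \right)} = \left(2 - \left(-1\right) 3\right) \left(-2 - 72 - 2 \left(-1 - 3\right)^{2}\right) = \left(2 - -3\right) \left(-2 - 72 - 2 \left(-4\right)^{2}\right) = \left(2 + 3\right) \left(-2 - 72 - 32\right) = 5 \left(-2 - 72 - 32\right) = 5 \left(-106\right) = -530$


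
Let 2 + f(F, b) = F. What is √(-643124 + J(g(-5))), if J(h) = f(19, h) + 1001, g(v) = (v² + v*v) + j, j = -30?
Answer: I*√642106 ≈ 801.32*I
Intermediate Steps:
f(F, b) = -2 + F
g(v) = -30 + 2*v² (g(v) = (v² + v*v) - 30 = (v² + v²) - 30 = 2*v² - 30 = -30 + 2*v²)
J(h) = 1018 (J(h) = (-2 + 19) + 1001 = 17 + 1001 = 1018)
√(-643124 + J(g(-5))) = √(-643124 + 1018) = √(-642106) = I*√642106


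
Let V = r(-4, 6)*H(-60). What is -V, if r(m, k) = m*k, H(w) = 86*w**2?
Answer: 7430400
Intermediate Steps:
r(m, k) = k*m
V = -7430400 (V = (6*(-4))*(86*(-60)**2) = -2064*3600 = -24*309600 = -7430400)
-V = -1*(-7430400) = 7430400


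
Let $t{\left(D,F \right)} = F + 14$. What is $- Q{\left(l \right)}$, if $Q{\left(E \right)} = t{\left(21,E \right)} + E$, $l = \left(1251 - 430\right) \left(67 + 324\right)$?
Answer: $-642036$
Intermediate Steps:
$t{\left(D,F \right)} = 14 + F$
$l = 321011$ ($l = 821 \cdot 391 = 321011$)
$Q{\left(E \right)} = 14 + 2 E$ ($Q{\left(E \right)} = \left(14 + E\right) + E = 14 + 2 E$)
$- Q{\left(l \right)} = - (14 + 2 \cdot 321011) = - (14 + 642022) = \left(-1\right) 642036 = -642036$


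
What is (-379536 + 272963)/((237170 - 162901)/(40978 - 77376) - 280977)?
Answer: 3879044054/10227075115 ≈ 0.37929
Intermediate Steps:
(-379536 + 272963)/((237170 - 162901)/(40978 - 77376) - 280977) = -106573/(74269/(-36398) - 280977) = -106573/(74269*(-1/36398) - 280977) = -106573/(-74269/36398 - 280977) = -106573/(-10227075115/36398) = -106573*(-36398/10227075115) = 3879044054/10227075115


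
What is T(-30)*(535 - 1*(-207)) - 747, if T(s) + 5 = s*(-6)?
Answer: 129103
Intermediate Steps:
T(s) = -5 - 6*s (T(s) = -5 + s*(-6) = -5 - 6*s)
T(-30)*(535 - 1*(-207)) - 747 = (-5 - 6*(-30))*(535 - 1*(-207)) - 747 = (-5 + 180)*(535 + 207) - 747 = 175*742 - 747 = 129850 - 747 = 129103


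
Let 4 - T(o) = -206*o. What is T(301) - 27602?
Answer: 34408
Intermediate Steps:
T(o) = 4 + 206*o (T(o) = 4 - (-206)*o = 4 + 206*o)
T(301) - 27602 = (4 + 206*301) - 27602 = (4 + 62006) - 27602 = 62010 - 27602 = 34408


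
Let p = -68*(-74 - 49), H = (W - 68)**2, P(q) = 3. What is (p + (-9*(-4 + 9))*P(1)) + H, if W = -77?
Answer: 29254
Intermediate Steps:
H = 21025 (H = (-77 - 68)**2 = (-145)**2 = 21025)
p = 8364 (p = -68*(-123) = 8364)
(p + (-9*(-4 + 9))*P(1)) + H = (8364 - 9*(-4 + 9)*3) + 21025 = (8364 - 9*5*3) + 21025 = (8364 - 45*3) + 21025 = (8364 - 135) + 21025 = 8229 + 21025 = 29254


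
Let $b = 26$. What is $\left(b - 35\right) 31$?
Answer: $-279$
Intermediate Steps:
$\left(b - 35\right) 31 = \left(26 - 35\right) 31 = \left(-9\right) 31 = -279$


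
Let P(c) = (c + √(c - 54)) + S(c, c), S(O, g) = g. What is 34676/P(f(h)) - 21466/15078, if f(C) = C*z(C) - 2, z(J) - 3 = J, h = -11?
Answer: 2790466562/13924533 - 8669*√2/1847 ≈ 193.76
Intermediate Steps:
z(J) = 3 + J
f(C) = -2 + C*(3 + C) (f(C) = C*(3 + C) - 2 = -2 + C*(3 + C))
P(c) = √(-54 + c) + 2*c (P(c) = (c + √(c - 54)) + c = (c + √(-54 + c)) + c = √(-54 + c) + 2*c)
34676/P(f(h)) - 21466/15078 = 34676/(√(-54 + (-2 - 11*(3 - 11))) + 2*(-2 - 11*(3 - 11))) - 21466/15078 = 34676/(√(-54 + (-2 - 11*(-8))) + 2*(-2 - 11*(-8))) - 21466*1/15078 = 34676/(√(-54 + (-2 + 88)) + 2*(-2 + 88)) - 10733/7539 = 34676/(√(-54 + 86) + 2*86) - 10733/7539 = 34676/(√32 + 172) - 10733/7539 = 34676/(4*√2 + 172) - 10733/7539 = 34676/(172 + 4*√2) - 10733/7539 = -10733/7539 + 34676/(172 + 4*√2)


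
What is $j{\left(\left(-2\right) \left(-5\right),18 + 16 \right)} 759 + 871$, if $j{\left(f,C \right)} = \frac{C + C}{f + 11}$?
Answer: $\frac{23301}{7} \approx 3328.7$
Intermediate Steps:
$j{\left(f,C \right)} = \frac{2 C}{11 + f}$
$j{\left(\left(-2\right) \left(-5\right),18 + 16 \right)} 759 + 871 = \frac{2 \left(18 + 16\right)}{11 - -10} \cdot 759 + 871 = 2 \cdot 34 \frac{1}{11 + 10} \cdot 759 + 871 = 2 \cdot 34 \cdot \frac{1}{21} \cdot 759 + 871 = \frac{68}{21} \cdot 759 + 871 = \frac{17204}{7} + 871 = \frac{23301}{7}$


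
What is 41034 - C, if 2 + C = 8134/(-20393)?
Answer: 836855282/20393 ≈ 41036.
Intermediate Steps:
C = -48920/20393 (C = -2 + 8134/(-20393) = -2 + 8134*(-1/20393) = -2 - 8134/20393 = -48920/20393 ≈ -2.3989)
41034 - C = 41034 - 1*(-48920/20393) = 41034 + 48920/20393 = 836855282/20393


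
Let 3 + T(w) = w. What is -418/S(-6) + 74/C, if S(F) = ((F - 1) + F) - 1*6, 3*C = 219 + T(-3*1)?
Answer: 1636/71 ≈ 23.042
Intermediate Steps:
T(w) = -3 + w
C = 71 (C = (219 + (-3 - 3*1))/3 = (219 + (-3 - 3))/3 = (219 - 6)/3 = (⅓)*213 = 71)
S(F) = -7 + 2*F (S(F) = ((-1 + F) + F) - 6 = (-1 + 2*F) - 6 = -7 + 2*F)
-418/S(-6) + 74/C = -418/(-7 + 2*(-6)) + 74/71 = -418/(-7 - 12) + 74*(1/71) = -418/(-19) + 74/71 = -418*(-1/19) + 74/71 = 22 + 74/71 = 1636/71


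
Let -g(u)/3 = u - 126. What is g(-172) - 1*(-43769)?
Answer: 44663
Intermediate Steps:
g(u) = 378 - 3*u (g(u) = -3*(u - 126) = -3*(-126 + u) = 378 - 3*u)
g(-172) - 1*(-43769) = (378 - 3*(-172)) - 1*(-43769) = (378 + 516) + 43769 = 894 + 43769 = 44663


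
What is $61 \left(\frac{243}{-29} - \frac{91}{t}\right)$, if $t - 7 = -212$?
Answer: $- \frac{2877736}{5945} \approx -484.06$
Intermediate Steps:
$t = -205$ ($t = 7 - 212 = -205$)
$61 \left(\frac{243}{-29} - \frac{91}{t}\right) = 61 \left(\frac{243}{-29} - \frac{91}{-205}\right) = 61 \left(243 \left(- \frac{1}{29}\right) - - \frac{91}{205}\right) = 61 \left(- \frac{243}{29} + \frac{91}{205}\right) = 61 \left(- \frac{47176}{5945}\right) = - \frac{2877736}{5945}$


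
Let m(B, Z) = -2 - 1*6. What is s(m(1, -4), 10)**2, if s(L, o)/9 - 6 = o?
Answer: 20736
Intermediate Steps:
m(B, Z) = -8 (m(B, Z) = -2 - 6 = -8)
s(L, o) = 54 + 9*o
s(m(1, -4), 10)**2 = (54 + 9*10)**2 = (54 + 90)**2 = 144**2 = 20736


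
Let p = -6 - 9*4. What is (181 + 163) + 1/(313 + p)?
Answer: 93225/271 ≈ 344.00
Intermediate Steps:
p = -42 (p = -6 - 36 = -42)
(181 + 163) + 1/(313 + p) = (181 + 163) + 1/(313 - 42) = 344 + 1/271 = 93225/271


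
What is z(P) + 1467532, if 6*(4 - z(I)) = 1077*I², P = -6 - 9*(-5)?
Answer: 2389033/2 ≈ 1.1945e+6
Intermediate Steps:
P = 39 (P = -6 + 45 = 39)
z(I) = 4 - 359*I²/2
z(P) + 1467532 = (4 - 359/2*39²) + 1467532 = (4 - 359/2*1521) + 1467532 = (4 - 546039/2) + 1467532 = -546031/2 + 1467532 = 2389033/2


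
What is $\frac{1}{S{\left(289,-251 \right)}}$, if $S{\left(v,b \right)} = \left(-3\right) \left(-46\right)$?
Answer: $\frac{1}{138} \approx 0.0072464$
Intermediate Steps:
$S{\left(v,b \right)} = 138$
$\frac{1}{S{\left(289,-251 \right)}} = \frac{1}{138}$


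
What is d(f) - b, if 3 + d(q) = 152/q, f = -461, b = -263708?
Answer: 121567853/461 ≈ 2.6370e+5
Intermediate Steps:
d(q) = -3 + 152/q
d(f) - b = (-3 + 152/(-461)) - 1*(-263708) = (-3 + 152*(-1/461)) + 263708 = (-3 - 152/461) + 263708 = -1535/461 + 263708 = 121567853/461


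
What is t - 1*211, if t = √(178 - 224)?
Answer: -211 + I*√46 ≈ -211.0 + 6.7823*I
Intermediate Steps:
t = I*√46 (t = √(-46) = I*√46 ≈ 6.7823*I)
t - 1*211 = I*√46 - 1*211 = I*√46 - 211 = -211 + I*√46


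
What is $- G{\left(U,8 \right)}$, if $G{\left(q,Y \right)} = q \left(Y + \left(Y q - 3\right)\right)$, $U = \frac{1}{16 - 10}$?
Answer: $- \frac{19}{18} \approx -1.0556$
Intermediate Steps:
$U = \frac{1}{6} \approx 0.16667$
$G{\left(q,Y \right)} = q \left(-3 + Y + Y q\right)$ ($G{\left(q,Y \right)} = q \left(Y + \left(-3 + Y q\right)\right) = q \left(-3 + Y + Y q\right)$)
$- G{\left(U,8 \right)} = - \frac{-3 + 8 + 8 \cdot \frac{1}{6}}{6} = - \frac{-3 + 8 + \frac{4}{3}}{6} = - \frac{19}{6 \cdot 3} = \left(-1\right) \frac{19}{18} = - \frac{19}{18}$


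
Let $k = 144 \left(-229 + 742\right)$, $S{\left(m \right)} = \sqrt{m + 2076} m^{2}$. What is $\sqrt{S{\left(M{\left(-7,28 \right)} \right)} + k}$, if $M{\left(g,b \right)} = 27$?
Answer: $9 \sqrt{912 + 9 \sqrt{2103}} \approx 327.57$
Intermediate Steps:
$S{\left(m \right)} = m^{2} \sqrt{2076 + m}$ ($S{\left(m \right)} = \sqrt{2076 + m} m^{2} = m^{2} \sqrt{2076 + m}$)
$k = 73872$ ($k = 144 \cdot 513 = 73872$)
$\sqrt{S{\left(M{\left(-7,28 \right)} \right)} + k} = \sqrt{27^{2} \sqrt{2076 + 27} + 73872} = \sqrt{729 \sqrt{2103} + 73872} = \sqrt{73872 + 729 \sqrt{2103}}$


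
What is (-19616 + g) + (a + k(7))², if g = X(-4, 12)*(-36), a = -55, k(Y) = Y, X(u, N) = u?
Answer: -17168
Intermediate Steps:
g = 144 (g = -4*(-36) = 144)
(-19616 + g) + (a + k(7))² = (-19616 + 144) + (-55 + 7)² = -19472 + (-48)² = -19472 + 2304 = -17168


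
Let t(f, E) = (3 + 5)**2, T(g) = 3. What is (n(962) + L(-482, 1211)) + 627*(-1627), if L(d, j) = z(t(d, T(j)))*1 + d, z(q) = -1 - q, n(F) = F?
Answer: -1019714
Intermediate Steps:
t(f, E) = 64 (t(f, E) = 8**2 = 64)
L(d, j) = -65 + d (L(d, j) = (-1 - 1*64)*1 + d = (-1 - 64)*1 + d = -65*1 + d = -65 + d)
(n(962) + L(-482, 1211)) + 627*(-1627) = (962 + (-65 - 482)) + 627*(-1627) = (962 - 547) - 1020129 = 415 - 1020129 = -1019714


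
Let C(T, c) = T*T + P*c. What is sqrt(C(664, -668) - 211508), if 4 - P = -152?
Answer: 2*sqrt(31295) ≈ 353.81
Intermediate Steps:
P = 156 (P = 4 - 1*(-152) = 4 + 152 = 156)
C(T, c) = T**2 + 156*c (C(T, c) = T*T + 156*c = T**2 + 156*c)
sqrt(C(664, -668) - 211508) = sqrt((664**2 + 156*(-668)) - 211508) = sqrt((440896 - 104208) - 211508) = sqrt(336688 - 211508) = sqrt(125180) = 2*sqrt(31295)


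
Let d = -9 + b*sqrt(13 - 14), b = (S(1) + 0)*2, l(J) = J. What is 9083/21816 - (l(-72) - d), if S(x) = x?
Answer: 1383491/21816 + 2*I ≈ 63.416 + 2.0*I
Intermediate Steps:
b = 2 (b = (1 + 0)*2 = 1*2 = 2)
d = -9 + 2*I (d = -9 + 2*sqrt(13 - 14) = -9 + 2*sqrt(-1) = -9 + 2*I ≈ -9.0 + 2.0*I)
9083/21816 - (l(-72) - d) = 9083/21816 - (-72 - (-9 + 2*I)) = 9083*(1/21816) - (-72 + (9 - 2*I)) = 9083/21816 - (-63 - 2*I) = 9083/21816 + (63 + 2*I) = 1383491/21816 + 2*I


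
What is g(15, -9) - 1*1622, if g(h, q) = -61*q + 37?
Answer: -1036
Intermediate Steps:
g(h, q) = 37 - 61*q
g(15, -9) - 1*1622 = (37 - 61*(-9)) - 1*1622 = (37 + 549) - 1622 = 586 - 1622 = -1036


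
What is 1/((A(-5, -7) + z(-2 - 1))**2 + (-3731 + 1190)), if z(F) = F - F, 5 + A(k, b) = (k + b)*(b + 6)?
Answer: -1/2492 ≈ -0.00040128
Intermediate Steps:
A(k, b) = -5 + (6 + b)*(b + k) (A(k, b) = -5 + (k + b)*(b + 6) = -5 + (b + k)*(6 + b) = -5 + (6 + b)*(b + k))
z(F) = 0
1/((A(-5, -7) + z(-2 - 1))**2 + (-3731 + 1190)) = 1/(((-5 + (-7)**2 + 6*(-7) + 6*(-5) - 7*(-5)) + 0)**2 + (-3731 + 1190)) = 1/(((-5 + 49 - 42 - 30 + 35) + 0)**2 - 2541) = 1/((7 + 0)**2 - 2541) = 1/(7**2 - 2541) = 1/(49 - 2541) = 1/(-2492) = -1/2492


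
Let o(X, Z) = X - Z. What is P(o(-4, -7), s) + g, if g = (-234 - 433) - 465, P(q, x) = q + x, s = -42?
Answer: -1171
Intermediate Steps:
g = -1132 (g = -667 - 465 = -1132)
P(o(-4, -7), s) + g = ((-4 - 1*(-7)) - 42) - 1132 = ((-4 + 7) - 42) - 1132 = (3 - 42) - 1132 = -39 - 1132 = -1171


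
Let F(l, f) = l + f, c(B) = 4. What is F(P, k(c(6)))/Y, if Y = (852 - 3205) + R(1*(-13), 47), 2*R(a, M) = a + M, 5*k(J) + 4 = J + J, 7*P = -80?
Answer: 93/20440 ≈ 0.0045499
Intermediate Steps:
P = -80/7 (P = (⅐)*(-80) = -80/7 ≈ -11.429)
k(J) = -⅘ + 2*J/5 (k(J) = -⅘ + (J + J)/5 = -⅘ + (2*J)/5 = -⅘ + 2*J/5)
F(l, f) = f + l
R(a, M) = M/2 + a/2 (R(a, M) = (a + M)/2 = (M + a)/2 = M/2 + a/2)
Y = -2336 (Y = (852 - 3205) + ((½)*47 + (1*(-13))/2) = -2353 + (47/2 + (½)*(-13)) = -2353 + (47/2 - 13/2) = -2353 + 17 = -2336)
F(P, k(c(6)))/Y = ((-⅘ + (⅖)*4) - 80/7)/(-2336) = ((-⅘ + 8/5) - 80/7)*(-1/2336) = (⅘ - 80/7)*(-1/2336) = -372/35*(-1/2336) = 93/20440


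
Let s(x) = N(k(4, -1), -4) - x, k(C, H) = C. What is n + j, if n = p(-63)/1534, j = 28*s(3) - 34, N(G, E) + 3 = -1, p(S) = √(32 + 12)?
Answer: -230 + √11/767 ≈ -230.00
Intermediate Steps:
p(S) = 2*√11 (p(S) = √44 = 2*√11)
N(G, E) = -4 (N(G, E) = -3 - 1 = -4)
s(x) = -4 - x
j = -230 (j = 28*(-4 - 1*3) - 34 = 28*(-4 - 3) - 34 = 28*(-7) - 34 = -196 - 34 = -230)
n = √11/767 (n = (2*√11)/1534 = (2*√11)*(1/1534) = √11/767 ≈ 0.0043242)
n + j = √11/767 - 230 = -230 + √11/767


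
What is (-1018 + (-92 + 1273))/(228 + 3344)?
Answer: 163/3572 ≈ 0.045633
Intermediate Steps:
(-1018 + (-92 + 1273))/(228 + 3344) = (-1018 + 1181)/3572 = 163*(1/3572) = 163/3572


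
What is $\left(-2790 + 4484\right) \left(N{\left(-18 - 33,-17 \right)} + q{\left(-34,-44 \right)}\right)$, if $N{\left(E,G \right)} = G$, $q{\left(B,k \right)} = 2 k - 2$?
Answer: $-181258$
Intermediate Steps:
$q{\left(B,k \right)} = -2 + 2 k$
$\left(-2790 + 4484\right) \left(N{\left(-18 - 33,-17 \right)} + q{\left(-34,-44 \right)}\right) = \left(-2790 + 4484\right) \left(-17 + \left(-2 + 2 \left(-44\right)\right)\right) = 1694 \left(-17 - 90\right) = 1694 \left(-107\right) = -181258$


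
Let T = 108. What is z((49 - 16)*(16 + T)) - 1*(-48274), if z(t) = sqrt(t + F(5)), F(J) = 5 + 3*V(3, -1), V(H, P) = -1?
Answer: 48274 + sqrt(4094) ≈ 48338.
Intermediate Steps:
F(J) = 2 (F(J) = 5 + 3*(-1) = 5 - 3 = 2)
z(t) = sqrt(2 + t) (z(t) = sqrt(t + 2) = sqrt(2 + t))
z((49 - 16)*(16 + T)) - 1*(-48274) = sqrt(2 + (49 - 16)*(16 + 108)) - 1*(-48274) = sqrt(2 + 33*124) + 48274 = sqrt(2 + 4092) + 48274 = sqrt(4094) + 48274 = 48274 + sqrt(4094)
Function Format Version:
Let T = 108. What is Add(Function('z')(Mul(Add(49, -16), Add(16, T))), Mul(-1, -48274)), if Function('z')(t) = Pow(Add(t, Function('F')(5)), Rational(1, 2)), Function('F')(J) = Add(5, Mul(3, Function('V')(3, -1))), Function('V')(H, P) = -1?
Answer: Add(48274, Pow(4094, Rational(1, 2))) ≈ 48338.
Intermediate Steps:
Function('F')(J) = 2 (Function('F')(J) = Add(5, Mul(3, -1)) = Add(5, -3) = 2)
Function('z')(t) = Pow(Add(2, t), Rational(1, 2)) (Function('z')(t) = Pow(Add(t, 2), Rational(1, 2)) = Pow(Add(2, t), Rational(1, 2)))
Add(Function('z')(Mul(Add(49, -16), Add(16, T))), Mul(-1, -48274)) = Add(Pow(Add(2, Mul(Add(49, -16), Add(16, 108))), Rational(1, 2)), Mul(-1, -48274)) = Add(Pow(Add(2, Mul(33, 124)), Rational(1, 2)), 48274) = Add(Pow(Add(2, 4092), Rational(1, 2)), 48274) = Add(Pow(4094, Rational(1, 2)), 48274) = Add(48274, Pow(4094, Rational(1, 2)))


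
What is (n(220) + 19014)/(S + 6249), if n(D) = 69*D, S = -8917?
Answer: -17097/1334 ≈ -12.816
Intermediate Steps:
(n(220) + 19014)/(S + 6249) = (69*220 + 19014)/(-8917 + 6249) = (15180 + 19014)/(-2668) = 34194*(-1/2668) = -17097/1334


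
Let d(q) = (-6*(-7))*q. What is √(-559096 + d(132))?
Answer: 4*I*√34597 ≈ 744.01*I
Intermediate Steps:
d(q) = 42*q
√(-559096 + d(132)) = √(-559096 + 42*132) = √(-559096 + 5544) = √(-553552) = 4*I*√34597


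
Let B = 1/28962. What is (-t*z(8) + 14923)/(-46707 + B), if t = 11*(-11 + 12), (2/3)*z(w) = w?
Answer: -428376942/1352728133 ≈ -0.31668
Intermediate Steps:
B = 1/28962 ≈ 3.4528e-5
z(w) = 3*w/2
t = 11 (t = 11*1 = 11)
(-t*z(8) + 14923)/(-46707 + B) = (-11*(3/2)*8 + 14923)/(-46707 + 1/28962) = (-11*12 + 14923)/(-1352728133/28962) = (-1*132 + 14923)*(-28962/1352728133) = (-132 + 14923)*(-28962/1352728133) = 14791*(-28962/1352728133) = -428376942/1352728133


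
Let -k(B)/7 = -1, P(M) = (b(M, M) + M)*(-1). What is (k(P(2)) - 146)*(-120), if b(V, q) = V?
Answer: 16680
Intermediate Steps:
P(M) = -2*M (P(M) = (M + M)*(-1) = (2*M)*(-1) = -2*M)
k(B) = 7 (k(B) = -7*(-1) = 7)
(k(P(2)) - 146)*(-120) = (7 - 146)*(-120) = -139*(-120) = 16680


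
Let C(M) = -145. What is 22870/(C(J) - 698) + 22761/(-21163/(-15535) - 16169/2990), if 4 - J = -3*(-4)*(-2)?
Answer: -199676964260/35319171 ≈ -5653.5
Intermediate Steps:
J = 28 (J = 4 - (-3*(-4))*(-2) = 4 - 12*(-2) = 4 - 1*(-24) = 4 + 24 = 28)
22870/(C(J) - 698) + 22761/(-21163/(-15535) - 16169/2990) = 22870/(-145 - 698) + 22761/(-21163/(-15535) - 16169/2990) = 22870/(-843) + 22761/(-21163*(-1/15535) - 16169*1/2990) = 22870*(-1/843) + 22761/(21163/15535 - 703/130) = -22870/843 + 22761/(-125691/31070) = -22870/843 + 22761*(-31070/125691) = -22870/843 - 235728090/41897 = -199676964260/35319171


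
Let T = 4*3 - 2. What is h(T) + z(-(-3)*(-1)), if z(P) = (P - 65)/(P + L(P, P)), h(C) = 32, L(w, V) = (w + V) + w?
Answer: 113/3 ≈ 37.667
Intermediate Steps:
L(w, V) = V + 2*w (L(w, V) = (V + w) + w = V + 2*w)
T = 10 (T = 12 - 2 = 10)
z(P) = (-65 + P)/(4*P) (z(P) = (P - 65)/(P + (P + 2*P)) = (-65 + P)/(P + 3*P) = (-65 + P)/((4*P)) = (-65 + P)*(1/(4*P)) = (-65 + P)/(4*P))
h(T) + z(-(-3)*(-1)) = 32 + (-65 - (-3)*(-1))/(4*((-(-3)*(-1)))) = 32 + (-65 - 1*3)/(4*((-1*3))) = 32 + (¼)*(-65 - 3)/(-3) = 32 + (¼)*(-⅓)*(-68) = 32 + 17/3 = 113/3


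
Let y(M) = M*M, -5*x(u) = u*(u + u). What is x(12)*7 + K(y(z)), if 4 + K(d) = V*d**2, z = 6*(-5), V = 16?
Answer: 64797964/5 ≈ 1.2960e+7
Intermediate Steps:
x(u) = -2*u**2/5 (x(u) = -u*(u + u)/5 = -u*2*u/5 = -2*u**2/5)
z = -30
y(M) = M**2
K(d) = -4 + 16*d**2
x(12)*7 + K(y(z)) = -2/5*12**2*7 + (-4 + 16*((-30)**2)**2) = -2/5*144*7 + (-4 + 16*900**2) = -288/5*7 + (-4 + 16*810000) = -2016/5 + (-4 + 12960000) = -2016/5 + 12959996 = 64797964/5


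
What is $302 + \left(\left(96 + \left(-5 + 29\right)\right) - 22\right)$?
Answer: $400$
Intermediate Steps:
$302 + \left(\left(96 + \left(-5 + 29\right)\right) - 22\right) = 302 + \left(\left(96 + 24\right) - 22\right) = 302 + \left(120 - 22\right) = 302 + 98 = 400$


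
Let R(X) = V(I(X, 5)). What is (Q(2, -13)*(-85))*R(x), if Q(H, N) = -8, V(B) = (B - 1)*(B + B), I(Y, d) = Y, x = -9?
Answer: 122400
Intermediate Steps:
V(B) = 2*B*(-1 + B) (V(B) = (-1 + B)*(2*B) = 2*B*(-1 + B))
R(X) = 2*X*(-1 + X)
(Q(2, -13)*(-85))*R(x) = (-8*(-85))*(2*(-9)*(-1 - 9)) = 680*(2*(-9)*(-10)) = 680*180 = 122400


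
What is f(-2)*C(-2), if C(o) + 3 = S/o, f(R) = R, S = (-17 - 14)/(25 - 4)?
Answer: 95/21 ≈ 4.5238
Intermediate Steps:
S = -31/21 ≈ -1.4762
C(o) = -3 - 31/(21*o)
f(-2)*C(-2) = -2*(-3 - 31/21/(-2)) = -2*(-3 - 31/21*(-½)) = -2*(-3 + 31/42) = -2*(-95/42) = 95/21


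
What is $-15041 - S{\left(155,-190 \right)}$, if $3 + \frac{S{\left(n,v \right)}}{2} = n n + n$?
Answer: $-63395$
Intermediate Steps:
$S{\left(n,v \right)} = -6 + 2 n + 2 n^{2}$ ($S{\left(n,v \right)} = -6 + 2 \left(n n + n\right) = -6 + 2 \left(n^{2} + n\right) = -6 + 2 \left(n + n^{2}\right) = -6 + \left(2 n + 2 n^{2}\right) = -6 + 2 n + 2 n^{2}$)
$-15041 - S{\left(155,-190 \right)} = -15041 - \left(-6 + 2 \cdot 155 + 2 \cdot 155^{2}\right) = -15041 - \left(-6 + 310 + 2 \cdot 24025\right) = -15041 - \left(-6 + 310 + 48050\right) = -15041 - 48354 = -63395$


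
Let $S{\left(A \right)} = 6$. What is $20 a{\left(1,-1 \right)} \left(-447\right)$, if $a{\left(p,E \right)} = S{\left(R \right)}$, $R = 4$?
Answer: $-53640$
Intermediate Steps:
$a{\left(p,E \right)} = 6$
$20 a{\left(1,-1 \right)} \left(-447\right) = 20 \cdot 6 \left(-447\right) = 120 \left(-447\right) = -53640$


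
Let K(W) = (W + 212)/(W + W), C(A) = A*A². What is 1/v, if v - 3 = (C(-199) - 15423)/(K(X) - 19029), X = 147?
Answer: 5594167/2338212969 ≈ 0.0023925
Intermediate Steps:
C(A) = A³
K(W) = (212 + W)/(2*W) (K(W) = (212 + W)/((2*W)) = (212 + W)*(1/(2*W)) = (212 + W)/(2*W))
v = 2338212969/5594167 (v = 3 + ((-199)³ - 15423)/((½)*(212 + 147)/147 - 19029) = 3 + (-7880599 - 15423)/((½)*(1/147)*359 - 19029) = 3 - 7896022/(359/294 - 19029) = 3 - 7896022/(-5594167/294) = 3 - 7896022*(-294/5594167) = 3 + 2321430468/5594167 = 2338212969/5594167 ≈ 417.97)
1/v = 1/(2338212969/5594167) = 5594167/2338212969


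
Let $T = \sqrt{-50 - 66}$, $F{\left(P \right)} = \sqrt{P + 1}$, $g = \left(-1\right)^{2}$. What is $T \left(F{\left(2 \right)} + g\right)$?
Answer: $2 i \left(\sqrt{29} + \sqrt{87}\right) \approx 29.425 i$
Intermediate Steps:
$g = 1$
$F{\left(P \right)} = \sqrt{1 + P}$
$T = 2 i \sqrt{29}$ ($T = \sqrt{-116} = 2 i \sqrt{29} \approx 10.77 i$)
$T \left(F{\left(2 \right)} + g\right) = 2 i \sqrt{29} \left(\sqrt{1 + 2} + 1\right) = 2 i \sqrt{29} \left(\sqrt{3} + 1\right) = 2 i \sqrt{29} \left(1 + \sqrt{3}\right)$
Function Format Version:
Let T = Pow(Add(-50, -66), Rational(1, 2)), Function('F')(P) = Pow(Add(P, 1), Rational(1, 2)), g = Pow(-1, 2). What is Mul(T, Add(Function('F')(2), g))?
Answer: Mul(2, I, Add(Pow(29, Rational(1, 2)), Pow(87, Rational(1, 2)))) ≈ Mul(29.425, I)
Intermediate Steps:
g = 1
Function('F')(P) = Pow(Add(1, P), Rational(1, 2))
T = Mul(2, I, Pow(29, Rational(1, 2))) (T = Pow(-116, Rational(1, 2)) = Mul(2, I, Pow(29, Rational(1, 2))) ≈ Mul(10.770, I))
Mul(T, Add(Function('F')(2), g)) = Mul(Mul(2, I, Pow(29, Rational(1, 2))), Add(Pow(Add(1, 2), Rational(1, 2)), 1)) = Mul(Mul(2, I, Pow(29, Rational(1, 2))), Add(Pow(3, Rational(1, 2)), 1)) = Mul(Mul(2, I, Pow(29, Rational(1, 2))), Add(1, Pow(3, Rational(1, 2)))) = Mul(2, I, Pow(29, Rational(1, 2)), Add(1, Pow(3, Rational(1, 2))))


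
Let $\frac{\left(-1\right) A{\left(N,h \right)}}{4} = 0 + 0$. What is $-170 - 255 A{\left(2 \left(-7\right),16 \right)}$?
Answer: $-170$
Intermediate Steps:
$A{\left(N,h \right)} = 0$ ($A{\left(N,h \right)} = - 4 \left(0 + 0\right) = \left(-4\right) 0 = 0$)
$-170 - 255 A{\left(2 \left(-7\right),16 \right)} = -170 - 0 = -170 + 0 = -170$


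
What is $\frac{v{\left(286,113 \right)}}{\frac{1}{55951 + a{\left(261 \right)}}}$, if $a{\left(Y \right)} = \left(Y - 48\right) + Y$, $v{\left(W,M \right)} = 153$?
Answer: $8633025$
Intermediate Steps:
$a{\left(Y \right)} = -48 + 2 Y$ ($a{\left(Y \right)} = \left(-48 + Y\right) + Y = -48 + 2 Y$)
$\frac{v{\left(286,113 \right)}}{\frac{1}{55951 + a{\left(261 \right)}}} = \frac{153}{\frac{1}{55951 + \left(-48 + 2 \cdot 261\right)}} = \frac{153}{\frac{1}{55951 + \left(-48 + 522\right)}} = \frac{153}{\frac{1}{55951 + 474}} = \frac{153}{\frac{1}{56425}} = 153 \frac{1}{\frac{1}{56425}} = 153 \cdot 56425 = 8633025$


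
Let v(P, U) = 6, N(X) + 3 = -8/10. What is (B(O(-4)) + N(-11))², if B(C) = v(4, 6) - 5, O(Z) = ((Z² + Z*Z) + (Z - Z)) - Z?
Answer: 196/25 ≈ 7.8400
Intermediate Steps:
N(X) = -19/5 (N(X) = -3 - 8/10 = -3 - 8*⅒ = -3 - ⅘ = -19/5)
O(Z) = -Z + 2*Z² (O(Z) = ((Z² + Z²) + 0) - Z = (2*Z² + 0) - Z = 2*Z² - Z = -Z + 2*Z²)
B(C) = 1 (B(C) = 6 - 5 = 1)
(B(O(-4)) + N(-11))² = (1 - 19/5)² = (-14/5)² = 196/25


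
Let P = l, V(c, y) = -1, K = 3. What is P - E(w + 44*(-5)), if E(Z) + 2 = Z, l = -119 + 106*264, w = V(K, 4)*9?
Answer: 28096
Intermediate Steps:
w = -9 (w = -1*9 = -9)
l = 27865 (l = -119 + 27984 = 27865)
E(Z) = -2 + Z
P = 27865
P - E(w + 44*(-5)) = 27865 - (-2 + (-9 + 44*(-5))) = 27865 - (-2 + (-9 - 220)) = 27865 - (-2 - 229) = 27865 - 1*(-231) = 27865 + 231 = 28096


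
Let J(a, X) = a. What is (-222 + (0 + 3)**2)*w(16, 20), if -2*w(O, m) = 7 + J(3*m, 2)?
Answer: 14271/2 ≈ 7135.5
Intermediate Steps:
w(O, m) = -7/2 - 3*m/2 (w(O, m) = -(7 + 3*m)/2 = -7/2 - 3*m/2)
(-222 + (0 + 3)**2)*w(16, 20) = (-222 + (0 + 3)**2)*(-7/2 - 3/2*20) = (-222 + 3**2)*(-7/2 - 30) = (-222 + 9)*(-67/2) = -213*(-67/2) = 14271/2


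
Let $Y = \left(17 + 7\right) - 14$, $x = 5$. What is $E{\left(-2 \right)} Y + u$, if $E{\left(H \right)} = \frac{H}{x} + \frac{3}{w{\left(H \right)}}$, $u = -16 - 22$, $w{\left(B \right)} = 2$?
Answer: $-27$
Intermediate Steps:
$Y = 10$ ($Y = 24 - 14 = 10$)
$u = -38$
$E{\left(H \right)} = \frac{3}{2} + \frac{H}{5}$ ($E{\left(H \right)} = \frac{H}{5} + \frac{3}{2} = \frac{3}{2} + \frac{H}{5}$)
$E{\left(-2 \right)} Y + u = \left(\frac{3}{2} + \frac{1}{5} \left(-2\right)\right) 10 - 38 = \left(\frac{3}{2} - \frac{2}{5}\right) 10 - 38 = \frac{11}{10} \cdot 10 - 38 = 11 - 38 = -27$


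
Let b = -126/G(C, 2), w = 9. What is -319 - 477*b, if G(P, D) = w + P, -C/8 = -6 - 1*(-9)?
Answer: -21629/5 ≈ -4325.8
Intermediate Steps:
C = -24 (C = -8*(-6 - 1*(-9)) = -8*(-6 + 9) = -8*3 = -24)
G(P, D) = 9 + P
b = 42/5 (b = -126/(9 - 24) = -126/(-15) = -126*(-1/15) = 42/5 ≈ 8.4000)
-319 - 477*b = -319 - 477*42/5 = -319 - 20034/5 = -21629/5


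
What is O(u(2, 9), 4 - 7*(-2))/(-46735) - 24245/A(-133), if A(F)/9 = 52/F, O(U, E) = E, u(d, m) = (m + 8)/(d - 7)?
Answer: 11592382427/1682460 ≈ 6890.1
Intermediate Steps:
u(d, m) = (8 + m)/(-7 + d)
A(F) = 468/F (A(F) = 9*(52/F) = 468/F)
O(u(2, 9), 4 - 7*(-2))/(-46735) - 24245/A(-133) = (4 - 7*(-2))/(-46735) - 24245/(468/(-133)) = (4 + 14)*(-1/46735) - 24245/(468*(-1/133)) = 18*(-1/46735) - 24245/(-468/133) = -18/46735 - 24245*(-133/468) = -18/46735 + 248045/36 = 11592382427/1682460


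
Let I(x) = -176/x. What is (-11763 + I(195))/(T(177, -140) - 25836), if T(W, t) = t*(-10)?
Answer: 2293961/4765020 ≈ 0.48142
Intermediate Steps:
T(W, t) = -10*t
(-11763 + I(195))/(T(177, -140) - 25836) = (-11763 - 176/195)/(-10*(-140) - 25836) = (-11763 - 176*1/195)/(1400 - 25836) = (-11763 - 176/195)/(-24436) = -2293961/195*(-1/24436) = 2293961/4765020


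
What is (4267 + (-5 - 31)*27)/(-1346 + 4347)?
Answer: 3295/3001 ≈ 1.0980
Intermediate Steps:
(4267 + (-5 - 31)*27)/(-1346 + 4347) = (4267 - 36*27)/3001 = (4267 - 972)*(1/3001) = 3295*(1/3001) = 3295/3001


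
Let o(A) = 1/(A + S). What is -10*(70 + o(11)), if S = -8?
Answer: -2110/3 ≈ -703.33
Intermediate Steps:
o(A) = 1/(-8 + A) (o(A) = 1/(A - 8) = 1/(-8 + A))
-10*(70 + o(11)) = -10*(70 + 1/(-8 + 11)) = -10*(70 + 1/3) = -10*(70 + ⅓) = -10*211/3 = -2110/3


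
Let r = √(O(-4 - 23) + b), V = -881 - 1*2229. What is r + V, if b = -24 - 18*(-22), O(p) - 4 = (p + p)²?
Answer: -3110 + 2*√823 ≈ -3052.6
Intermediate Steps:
V = -3110 (V = -881 - 2229 = -3110)
O(p) = 4 + 4*p² (O(p) = 4 + (p + p)² = 4 + (2*p)² = 4 + 4*p²)
b = 372 (b = -24 + 396 = 372)
r = 2*√823 (r = √((4 + 4*(-4 - 23)²) + 372) = √((4 + 4*(-27)²) + 372) = √((4 + 4*729) + 372) = √((4 + 2916) + 372) = √(2920 + 372) = √3292 = 2*√823 ≈ 57.376)
r + V = 2*√823 - 3110 = -3110 + 2*√823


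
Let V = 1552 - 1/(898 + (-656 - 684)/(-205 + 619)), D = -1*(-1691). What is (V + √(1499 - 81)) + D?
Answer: 600655281/185216 + √1418 ≈ 3280.7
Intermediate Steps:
D = 1691
V = 287455025/185216 (V = 1552 - 1/(898 - 1340/414) = 1552 - 1/(898 - 1340*1/414) = 1552 - 1/(898 - 670/207) = 1552 - 1/185216/207 = 1552 - 1*207/185216 = 1552 - 207/185216 = 287455025/185216 ≈ 1552.0)
(V + √(1499 - 81)) + D = (287455025/185216 + √(1499 - 81)) + 1691 = (287455025/185216 + √1418) + 1691 = 600655281/185216 + √1418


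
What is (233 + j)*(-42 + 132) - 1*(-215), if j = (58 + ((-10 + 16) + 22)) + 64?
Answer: 34685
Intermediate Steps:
j = 150 (j = (58 + (6 + 22)) + 64 = (58 + 28) + 64 = 86 + 64 = 150)
(233 + j)*(-42 + 132) - 1*(-215) = (233 + 150)*(-42 + 132) - 1*(-215) = 383*90 + 215 = 34470 + 215 = 34685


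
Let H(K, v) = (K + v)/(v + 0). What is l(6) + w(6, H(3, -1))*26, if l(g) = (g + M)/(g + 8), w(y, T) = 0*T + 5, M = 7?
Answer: 1833/14 ≈ 130.93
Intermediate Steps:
H(K, v) = (K + v)/v
w(y, T) = 5 (w(y, T) = 0 + 5 = 5)
l(g) = (7 + g)/(8 + g) (l(g) = (g + 7)/(g + 8) = (7 + g)/(8 + g))
l(6) + w(6, H(3, -1))*26 = (7 + 6)/(8 + 6) + 5*26 = 13/14 + 130 = 1833/14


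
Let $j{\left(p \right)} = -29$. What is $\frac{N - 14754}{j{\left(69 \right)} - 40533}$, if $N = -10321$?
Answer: $\frac{1475}{2386} \approx 0.61819$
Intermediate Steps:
$\frac{N - 14754}{j{\left(69 \right)} - 40533} = \frac{-10321 - 14754}{-29 - 40533} = - \frac{25075}{-40562} = \left(-25075\right) \left(- \frac{1}{40562}\right) = \frac{1475}{2386}$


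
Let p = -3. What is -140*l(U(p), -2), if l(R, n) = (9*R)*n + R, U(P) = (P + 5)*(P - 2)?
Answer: -23800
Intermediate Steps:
U(P) = (-2 + P)*(5 + P) (U(P) = (5 + P)*(-2 + P) = (-2 + P)*(5 + P))
l(R, n) = R + 9*R*n (l(R, n) = 9*R*n + R = R + 9*R*n)
-140*l(U(p), -2) = -140*(-10 + (-3)² + 3*(-3))*(1 + 9*(-2)) = -140*(-10 + 9 - 9)*(1 - 18) = -(-1400)*(-17) = -140*170 = -23800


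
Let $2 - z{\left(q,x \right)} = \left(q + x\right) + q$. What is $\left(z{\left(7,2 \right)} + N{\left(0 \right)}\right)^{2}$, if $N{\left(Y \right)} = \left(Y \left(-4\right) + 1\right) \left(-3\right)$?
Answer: $289$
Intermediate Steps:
$z{\left(q,x \right)} = 2 - x - 2 q$ ($z{\left(q,x \right)} = 2 - \left(\left(q + x\right) + q\right) = 2 - \left(x + 2 q\right) = 2 - x - 2 q$)
$N{\left(Y \right)} = -3 + 12 Y$ ($N{\left(Y \right)} = \left(- 4 Y + 1\right) \left(-3\right) = \left(1 - 4 Y\right) \left(-3\right) = -3 + 12 Y$)
$\left(z{\left(7,2 \right)} + N{\left(0 \right)}\right)^{2} = \left(\left(2 - 2 - 14\right) + \left(-3 + 12 \cdot 0\right)\right)^{2} = \left(\left(2 - 2 - 14\right) + \left(-3 + 0\right)\right)^{2} = \left(-14 - 3\right)^{2} = \left(-17\right)^{2} = 289$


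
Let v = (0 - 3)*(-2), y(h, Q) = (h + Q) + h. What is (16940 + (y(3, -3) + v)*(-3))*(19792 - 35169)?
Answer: -260071201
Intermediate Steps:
y(h, Q) = Q + 2*h (y(h, Q) = (Q + h) + h = Q + 2*h)
v = 6 (v = -3*(-2) = 6)
(16940 + (y(3, -3) + v)*(-3))*(19792 - 35169) = (16940 + ((-3 + 2*3) + 6)*(-3))*(19792 - 35169) = (16940 + ((-3 + 6) + 6)*(-3))*(-15377) = (16940 + (3 + 6)*(-3))*(-15377) = (16940 + 9*(-3))*(-15377) = (16940 - 27)*(-15377) = 16913*(-15377) = -260071201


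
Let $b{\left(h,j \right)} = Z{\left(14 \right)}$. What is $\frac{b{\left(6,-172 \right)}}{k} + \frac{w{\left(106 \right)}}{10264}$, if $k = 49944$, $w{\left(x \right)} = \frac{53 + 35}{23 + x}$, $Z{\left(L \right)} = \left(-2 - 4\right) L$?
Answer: $- \frac{1112767}{688840134} \approx -0.0016154$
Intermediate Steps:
$Z{\left(L \right)} = - 6 L$
$w{\left(x \right)} = \frac{88}{23 + x}$
$b{\left(h,j \right)} = -84$ ($b{\left(h,j \right)} = \left(-6\right) 14 = -84$)
$\frac{b{\left(6,-172 \right)}}{k} + \frac{w{\left(106 \right)}}{10264} = - \frac{84}{49944} + \frac{88 \frac{1}{23 + 106}}{10264} = \left(-84\right) \frac{1}{49944} + \frac{88}{129} \cdot \frac{1}{10264} = - \frac{7}{4162} + 88 \cdot \frac{1}{129} \cdot \frac{1}{10264} = - \frac{7}{4162} + \frac{88}{129} \cdot \frac{1}{10264} = - \frac{7}{4162} + \frac{11}{165507} = - \frac{1112767}{688840134}$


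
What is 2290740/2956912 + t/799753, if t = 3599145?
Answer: 3118595306865/591199810684 ≈ 5.2750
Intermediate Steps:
2290740/2956912 + t/799753 = 2290740/2956912 + 3599145/799753 = 2290740*(1/2956912) + 3599145*(1/799753) = 572685/739228 + 3599145/799753 = 3118595306865/591199810684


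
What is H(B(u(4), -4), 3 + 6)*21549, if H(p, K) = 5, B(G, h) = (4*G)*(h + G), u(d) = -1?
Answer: 107745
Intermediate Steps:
B(G, h) = 4*G*(G + h) (B(G, h) = (4*G)*(G + h) = 4*G*(G + h))
H(B(u(4), -4), 3 + 6)*21549 = 5*21549 = 107745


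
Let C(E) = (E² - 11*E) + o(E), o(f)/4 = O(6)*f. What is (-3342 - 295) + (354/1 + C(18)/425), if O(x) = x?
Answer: -1394717/425 ≈ -3281.7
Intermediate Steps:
o(f) = 24*f (o(f) = 4*(6*f) = 24*f)
C(E) = E² + 13*E (C(E) = (E² - 11*E) + 24*E = E² + 13*E)
(-3342 - 295) + (354/1 + C(18)/425) = (-3342 - 295) + (354/1 + (18*(13 + 18))/425) = -3637 + (354*1 + (18*31)*(1/425)) = -3637 + (354 + 558*(1/425)) = -3637 + (354 + 558/425) = -3637 + 151008/425 = -1394717/425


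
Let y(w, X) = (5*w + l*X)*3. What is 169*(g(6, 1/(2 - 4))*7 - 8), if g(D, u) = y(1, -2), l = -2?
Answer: 30589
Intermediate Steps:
y(w, X) = -6*X + 15*w (y(w, X) = (5*w - 2*X)*3 = (-2*X + 5*w)*3 = -6*X + 15*w)
g(D, u) = 27 (g(D, u) = -6*(-2) + 15*1 = 12 + 15 = 27)
169*(g(6, 1/(2 - 4))*7 - 8) = 169*(27*7 - 8) = 169*(189 - 8) = 169*181 = 30589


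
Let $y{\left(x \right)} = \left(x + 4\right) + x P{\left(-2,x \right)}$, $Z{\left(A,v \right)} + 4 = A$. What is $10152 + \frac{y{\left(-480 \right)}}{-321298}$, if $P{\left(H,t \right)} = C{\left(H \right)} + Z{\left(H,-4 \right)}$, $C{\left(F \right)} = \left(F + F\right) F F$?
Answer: $\frac{1630903606}{160649} \approx 10152.0$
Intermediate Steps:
$Z{\left(A,v \right)} = -4 + A$
$C{\left(F \right)} = 2 F^{3}$ ($C{\left(F \right)} = 2 F F F = 2 F^{2} F = 2 F^{3}$)
$P{\left(H,t \right)} = -4 + H + 2 H^{3}$ ($P{\left(H,t \right)} = 2 H^{3} + \left(-4 + H\right) = -4 + H + 2 H^{3}$)
$y{\left(x \right)} = 4 - 21 x$ ($y{\left(x \right)} = \left(x + 4\right) + x \left(-4 - 2 + 2 \left(-2\right)^{3}\right) = \left(4 + x\right) + x \left(-4 - 2 + 2 \left(-8\right)\right) = \left(4 + x\right) + x \left(-4 - 2 - 16\right) = \left(4 + x\right) + x \left(-22\right) = \left(4 + x\right) - 22 x = 4 - 21 x$)
$10152 + \frac{y{\left(-480 \right)}}{-321298} = 10152 + \frac{4 - -10080}{-321298} = 10152 + \left(4 + 10080\right) \left(- \frac{1}{321298}\right) = 10152 + 10084 \left(- \frac{1}{321298}\right) = 10152 - \frac{5042}{160649} = \frac{1630903606}{160649}$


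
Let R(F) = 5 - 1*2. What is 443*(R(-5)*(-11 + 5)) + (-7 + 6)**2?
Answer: -7973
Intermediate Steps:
R(F) = 3 (R(F) = 5 - 2 = 3)
443*(R(-5)*(-11 + 5)) + (-7 + 6)**2 = 443*(3*(-11 + 5)) + (-7 + 6)**2 = 443*(3*(-6)) + (-1)**2 = 443*(-18) + 1 = -7974 + 1 = -7973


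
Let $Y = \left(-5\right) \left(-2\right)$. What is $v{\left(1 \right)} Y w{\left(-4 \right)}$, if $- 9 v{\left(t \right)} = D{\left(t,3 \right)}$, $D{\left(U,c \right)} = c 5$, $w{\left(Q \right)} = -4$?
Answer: $\frac{200}{3} \approx 66.667$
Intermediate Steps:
$D{\left(U,c \right)} = 5 c$
$v{\left(t \right)} = - \frac{5}{3}$ ($v{\left(t \right)} = - \frac{5 \cdot 3}{9} = \left(- \frac{1}{9}\right) 15 = - \frac{5}{3}$)
$Y = 10$
$v{\left(1 \right)} Y w{\left(-4 \right)} = \left(- \frac{5}{3}\right) 10 \left(-4\right) = \left(- \frac{50}{3}\right) \left(-4\right) = \frac{200}{3}$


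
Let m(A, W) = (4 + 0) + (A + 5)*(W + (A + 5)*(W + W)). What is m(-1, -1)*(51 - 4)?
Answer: -1504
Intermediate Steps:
m(A, W) = 4 + (5 + A)*(W + 2*W*(5 + A)) (m(A, W) = 4 + (5 + A)*(W + (5 + A)*(2*W)) = 4 + (5 + A)*(W + 2*W*(5 + A)))
m(-1, -1)*(51 - 4) = (4 + 55*(-1) + 2*(-1)*(-1)² + 21*(-1)*(-1))*(51 - 4) = (4 - 55 + 2*(-1)*1 + 21)*47 = (4 - 55 - 2 + 21)*47 = -32*47 = -1504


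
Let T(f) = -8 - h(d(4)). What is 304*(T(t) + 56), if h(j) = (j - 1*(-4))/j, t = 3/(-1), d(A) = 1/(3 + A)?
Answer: 5776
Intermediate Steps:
t = -3 (t = 3*(-1) = -3)
h(j) = (4 + j)/j (h(j) = (j + 4)/j = (4 + j)/j)
T(f) = -37 (T(f) = -8 - (4 + 1/(3 + 4))/(1/(3 + 4)) = -8 - (4 + 1/7)/(1/7) = -8 - (4 + ⅐)/⅐ = -8 - 7*29/7 = -8 - 1*29 = -8 - 29 = -37)
304*(T(t) + 56) = 304*(-37 + 56) = 304*19 = 5776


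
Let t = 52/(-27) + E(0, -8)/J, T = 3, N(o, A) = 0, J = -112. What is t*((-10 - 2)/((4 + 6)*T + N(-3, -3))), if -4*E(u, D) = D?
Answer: 2939/3780 ≈ 0.77751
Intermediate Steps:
E(u, D) = -D/4
t = -2939/1512 (t = 52/(-27) - ¼*(-8)/(-112) = 52*(-1/27) + 2*(-1/112) = -52/27 - 1/56 = -2939/1512 ≈ -1.9438)
t*((-10 - 2)/((4 + 6)*T + N(-3, -3))) = -2939*(-10 - 2)/(1512*((4 + 6)*3 + 0)) = -(-2939)/(126*(10*3 + 0)) = -(-2939)/(126*(30 + 0)) = -(-2939)/(126*30) = -2939/1512*(-⅖) = 2939/3780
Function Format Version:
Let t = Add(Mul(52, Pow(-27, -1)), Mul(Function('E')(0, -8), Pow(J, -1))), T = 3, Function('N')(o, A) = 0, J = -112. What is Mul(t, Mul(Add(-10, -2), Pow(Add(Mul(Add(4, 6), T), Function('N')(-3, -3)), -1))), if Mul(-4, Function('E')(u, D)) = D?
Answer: Rational(2939, 3780) ≈ 0.77751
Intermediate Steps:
Function('E')(u, D) = Mul(Rational(-1, 4), D)
t = Rational(-2939, 1512) (t = Add(Mul(52, Pow(-27, -1)), Mul(Mul(Rational(-1, 4), -8), Pow(-112, -1))) = Add(Mul(52, Rational(-1, 27)), Mul(2, Rational(-1, 112))) = Add(Rational(-52, 27), Rational(-1, 56)) = Rational(-2939, 1512) ≈ -1.9438)
Mul(t, Mul(Add(-10, -2), Pow(Add(Mul(Add(4, 6), T), Function('N')(-3, -3)), -1))) = Mul(Rational(-2939, 1512), Mul(Add(-10, -2), Pow(Add(Mul(Add(4, 6), 3), 0), -1))) = Mul(Rational(-2939, 1512), Mul(-12, Pow(Add(Mul(10, 3), 0), -1))) = Mul(Rational(-2939, 1512), Mul(-12, Pow(Add(30, 0), -1))) = Mul(Rational(-2939, 1512), Mul(-12, Pow(30, -1))) = Mul(Rational(-2939, 1512), Mul(-12, Rational(1, 30))) = Mul(Rational(-2939, 1512), Rational(-2, 5)) = Rational(2939, 3780)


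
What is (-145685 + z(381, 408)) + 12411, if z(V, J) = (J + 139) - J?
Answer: -133135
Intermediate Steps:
z(V, J) = 139 (z(V, J) = (139 + J) - J = 139)
(-145685 + z(381, 408)) + 12411 = (-145685 + 139) + 12411 = -145546 + 12411 = -133135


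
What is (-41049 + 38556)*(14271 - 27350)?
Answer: 32605947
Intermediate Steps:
(-41049 + 38556)*(14271 - 27350) = -2493*(-13079) = 32605947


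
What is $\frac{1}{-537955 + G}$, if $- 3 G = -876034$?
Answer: $- \frac{3}{737831} \approx -4.066 \cdot 10^{-6}$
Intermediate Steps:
$G = \frac{876034}{3}$ ($G = \left(- \frac{1}{3}\right) \left(-876034\right) = \frac{876034}{3} \approx 2.9201 \cdot 10^{5}$)
$\frac{1}{-537955 + G} = \frac{1}{-537955 + \frac{876034}{3}} = \frac{1}{- \frac{737831}{3}} = - \frac{3}{737831}$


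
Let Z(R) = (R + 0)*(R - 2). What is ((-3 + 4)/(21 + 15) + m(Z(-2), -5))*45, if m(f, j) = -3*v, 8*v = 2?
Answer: -65/2 ≈ -32.500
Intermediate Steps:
v = 1/4 (v = (1/8)*2 = 1/4 ≈ 0.25000)
Z(R) = R*(-2 + R)
m(f, j) = -3/4 (m(f, j) = -3*1/4 = -3/4)
((-3 + 4)/(21 + 15) + m(Z(-2), -5))*45 = ((-3 + 4)/(21 + 15) - 3/4)*45 = (1/36 - 3/4)*45 = -13/18*45 = -65/2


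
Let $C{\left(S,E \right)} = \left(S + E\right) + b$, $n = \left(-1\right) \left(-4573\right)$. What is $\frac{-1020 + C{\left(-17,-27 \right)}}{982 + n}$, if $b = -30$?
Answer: $- \frac{1094}{5555} \approx -0.19694$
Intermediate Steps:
$n = 4573$
$C{\left(S,E \right)} = -30 + E + S$ ($C{\left(S,E \right)} = \left(S + E\right) - 30 = \left(E + S\right) - 30 = -30 + E + S$)
$\frac{-1020 + C{\left(-17,-27 \right)}}{982 + n} = \frac{-1020 - 74}{982 + 4573} = \frac{-1020 - 74}{5555} = \left(-1094\right) \frac{1}{5555} = - \frac{1094}{5555}$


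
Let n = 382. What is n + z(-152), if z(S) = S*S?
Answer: 23486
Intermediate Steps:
z(S) = S²
n + z(-152) = 382 + (-152)² = 382 + 23104 = 23486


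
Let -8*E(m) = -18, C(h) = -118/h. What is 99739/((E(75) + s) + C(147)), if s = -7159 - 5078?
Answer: -58646532/7194505 ≈ -8.1516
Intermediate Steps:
E(m) = 9/4 (E(m) = -1/8*(-18) = 9/4)
s = -12237
99739/((E(75) + s) + C(147)) = 99739/((9/4 - 12237) - 118/147) = 99739/(-48939/4 - 118*1/147) = 99739/(-48939/4 - 118/147) = 99739/(-7194505/588) = 99739*(-588/7194505) = -58646532/7194505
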